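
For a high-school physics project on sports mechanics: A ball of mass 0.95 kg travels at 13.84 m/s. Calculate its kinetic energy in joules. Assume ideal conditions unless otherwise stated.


KE = 0.5 * m * v^2
KE = 0.5 * 0.95 * 13.84^2
KE = 0.5 * 0.95 * 191.5456 = 90.9842 J

90.9842 J


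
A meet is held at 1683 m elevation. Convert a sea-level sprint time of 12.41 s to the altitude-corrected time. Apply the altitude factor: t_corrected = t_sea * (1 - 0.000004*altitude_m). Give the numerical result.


Correction factor = 1 - 0.000004 * 1683 = 0.993268
t_corrected = t_sea * factor = 12.41 * 0.993268
t_corrected = 12.3265 s

12.3265 s


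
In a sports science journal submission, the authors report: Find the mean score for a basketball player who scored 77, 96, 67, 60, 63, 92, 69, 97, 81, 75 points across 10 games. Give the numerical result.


Average = sum / n
Sum = 777
Average = 777 / 10 = 77.7

77.7


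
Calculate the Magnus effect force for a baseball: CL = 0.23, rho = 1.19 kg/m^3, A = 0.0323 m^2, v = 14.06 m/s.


FM = 0.5 * CL * rho * A * v^2
FM = 0.5 * 0.23 * 1.19 * 0.0323 * 14.06^2
v^2 = 197.6836
FM = 0.5 * 0.23 * 1.19 * 0.0323 * 197.6836 = 0.8738 N

0.8738 N


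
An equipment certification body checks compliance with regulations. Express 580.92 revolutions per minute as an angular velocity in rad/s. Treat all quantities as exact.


omega = RPM * 2 * pi / 60
omega = 580.92 * 2 * 3.14159 / 60
omega = 3650.028 / 60 = 60.8338 rad/s

60.8338 rad/s


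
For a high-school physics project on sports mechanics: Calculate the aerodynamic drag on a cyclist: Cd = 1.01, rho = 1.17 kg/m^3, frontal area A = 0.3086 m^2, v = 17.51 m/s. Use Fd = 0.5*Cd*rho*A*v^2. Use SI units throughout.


Fd = 0.5 * Cd * rho * A * v^2
Fd = 0.5 * 1.01 * 1.17 * 0.3086 * 17.51^2
v^2 = 306.6001
Fd = 0.5 * 1.01 * 1.17 * 0.3086 * 306.6001 = 55.9043 N

55.9043 N


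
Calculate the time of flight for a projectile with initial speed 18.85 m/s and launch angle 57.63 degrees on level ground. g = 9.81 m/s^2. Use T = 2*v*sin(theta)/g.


T = 2*v*sin(theta)/g
sin(theta) = sin(57.63 deg) = 0.8446
T = 2*18.85*0.8446 / 9.81
T = 31.8417 / 9.81 = 3.2458 s

3.2458 s


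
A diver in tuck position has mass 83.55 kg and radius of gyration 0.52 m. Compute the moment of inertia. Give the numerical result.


I = m * k^2
I = 83.55 * 0.52^2
I = 83.55 * 0.2704 = 22.5919 kg*m^2

22.5919 kg*m^2


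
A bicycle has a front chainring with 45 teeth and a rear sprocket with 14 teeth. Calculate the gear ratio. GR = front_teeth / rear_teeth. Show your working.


GR = front_teeth / rear_teeth
GR = 45 / 14
GR = 3.2143

3.2143


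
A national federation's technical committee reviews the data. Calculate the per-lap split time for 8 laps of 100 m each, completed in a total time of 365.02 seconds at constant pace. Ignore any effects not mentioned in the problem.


Split time = total_time / n_laps = 365.02 / 8
Split time = 45.6275 s per lap

45.6275 s


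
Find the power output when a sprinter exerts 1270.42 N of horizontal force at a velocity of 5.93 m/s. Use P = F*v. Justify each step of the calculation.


P = F * v
P = 1270.42 * 5.93
P = 7533.5906 W

7533.5906 W


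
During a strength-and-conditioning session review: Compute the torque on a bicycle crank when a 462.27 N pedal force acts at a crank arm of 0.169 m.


tau = F * d
tau = 462.27 * 0.169
tau = 78.1236 N*m

78.1236 N*m


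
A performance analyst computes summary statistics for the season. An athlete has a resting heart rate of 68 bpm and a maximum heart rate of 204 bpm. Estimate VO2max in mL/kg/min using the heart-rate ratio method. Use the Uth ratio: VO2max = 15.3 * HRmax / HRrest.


VO2max = 15.3 * HRmax / HRrest
VO2max = 15.3 * 204 / 68
VO2max = 3121.2 / 68 = 45.9 mL/kg/min

45.9 mL/kg/min


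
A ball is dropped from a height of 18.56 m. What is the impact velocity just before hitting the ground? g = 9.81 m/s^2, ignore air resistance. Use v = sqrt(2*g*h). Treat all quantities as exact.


v = sqrt(2 * g * h)
v = sqrt(2 * 9.81 * 18.56)
v = sqrt(364.1472) = 19.0826 m/s

19.0826 m/s


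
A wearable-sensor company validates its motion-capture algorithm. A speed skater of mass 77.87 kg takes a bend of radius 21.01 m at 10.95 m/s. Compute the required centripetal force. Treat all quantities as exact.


Fc = m * v^2 / r
v^2 = 10.95^2 = 119.9025
Fc = 77.87 * 119.9025 / 21.01
Fc = 9336.8077 / 21.01 = 444.3983 N

444.3983 N


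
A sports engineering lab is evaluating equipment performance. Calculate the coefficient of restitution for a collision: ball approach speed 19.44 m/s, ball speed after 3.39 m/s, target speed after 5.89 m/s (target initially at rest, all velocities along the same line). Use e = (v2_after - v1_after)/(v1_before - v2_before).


e = (v2_after - v1_after) / (v1_before - v2_before)
Numerator = 5.89 - 3.39 = 2.5
Denominator = 19.44 - 0 = 19.44
e = 2.5 / 19.44 = 0.1286

0.1286


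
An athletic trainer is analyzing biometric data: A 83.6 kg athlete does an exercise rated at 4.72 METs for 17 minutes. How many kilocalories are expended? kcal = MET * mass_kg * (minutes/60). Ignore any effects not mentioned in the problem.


kcal = MET * mass * time_hr
Convert time: 17 min = 0.2833 hr
kcal = 4.72 * 83.6 * 0.2833
kcal = 111.8011 kcal

111.8011 kcal


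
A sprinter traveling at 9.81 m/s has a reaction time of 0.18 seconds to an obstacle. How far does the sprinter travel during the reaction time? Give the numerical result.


d = v * t
d = 9.81 * 0.18
d = 1.7658 m

1.7658 m


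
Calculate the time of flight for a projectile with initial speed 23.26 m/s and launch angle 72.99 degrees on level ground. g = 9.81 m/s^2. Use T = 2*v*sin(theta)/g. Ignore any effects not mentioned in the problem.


T = 2*v*sin(theta)/g
sin(theta) = sin(72.99 deg) = 0.9563
T = 2*23.26*0.9563 / 9.81
T = 44.4849 / 9.81 = 4.5347 s

4.5347 s


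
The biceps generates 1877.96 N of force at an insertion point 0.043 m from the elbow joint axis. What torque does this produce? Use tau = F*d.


tau = F * d
tau = 1877.96 * 0.043
tau = 80.7523 N*m

80.7523 N*m


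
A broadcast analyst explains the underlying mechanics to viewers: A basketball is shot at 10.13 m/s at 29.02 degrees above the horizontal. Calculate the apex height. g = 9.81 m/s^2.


H = (v*sin(theta))^2 / (2*g)
vy = v*sin(theta) = 10.13 * sin(29.02 deg) = 4.9142 m/s
H = vy^2 / (2*g) = 24.1495 / (2*9.81)
H = 24.1495 / 19.62 = 1.2309 m

1.2309 m


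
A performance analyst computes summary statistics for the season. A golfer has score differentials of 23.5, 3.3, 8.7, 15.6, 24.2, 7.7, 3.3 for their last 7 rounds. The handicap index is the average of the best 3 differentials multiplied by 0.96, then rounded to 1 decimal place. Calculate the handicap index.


All differentials: 23.5, 3.3, 8.7, 15.6, 24.2, 7.7, 3.3
Sorted: 3.3, 3.3, 7.7, 8.7, 15.6, 23.5, 24.2
Best 3: 3.3, 3.3, 7.7
Average of best = 14.3 / 3 = 4.7667
Raw index = 4.7667 * 0.96 = 4.576
Handicap index = round(4.576, 1) = 4.6

4.6


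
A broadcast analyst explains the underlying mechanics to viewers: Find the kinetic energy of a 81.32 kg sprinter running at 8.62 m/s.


KE = 0.5 * m * v^2
KE = 0.5 * 81.32 * 8.62^2
KE = 0.5 * 81.32 * 74.3044 = 3021.2169 J

3021.2169 J


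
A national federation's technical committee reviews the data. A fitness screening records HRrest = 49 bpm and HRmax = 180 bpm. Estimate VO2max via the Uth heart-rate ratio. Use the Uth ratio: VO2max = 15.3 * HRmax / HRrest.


VO2max = 15.3 * HRmax / HRrest
VO2max = 15.3 * 180 / 49
VO2max = 2754 / 49 = 56.2041 mL/kg/min

56.2041 mL/kg/min


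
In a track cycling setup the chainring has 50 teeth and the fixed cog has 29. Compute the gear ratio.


GR = front_teeth / rear_teeth
GR = 50 / 29
GR = 1.7241

1.7241


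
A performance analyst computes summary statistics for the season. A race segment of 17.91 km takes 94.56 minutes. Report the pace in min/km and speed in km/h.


Pace = time / distance = 94.56 min / 17.91 km = 5.2797 min/km
Speed = distance / time_in_hours = 17.91 / 1.576 hr
Speed = 11.3642 km/h

5.2797 min/km, 11.3642 km/h


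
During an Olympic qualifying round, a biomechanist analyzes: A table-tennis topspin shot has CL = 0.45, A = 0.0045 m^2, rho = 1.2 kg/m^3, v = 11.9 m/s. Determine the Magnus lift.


FM = 0.5 * CL * rho * A * v^2
FM = 0.5 * 0.45 * 1.2 * 0.0045 * 11.9^2
v^2 = 141.61
FM = 0.5 * 0.45 * 1.2 * 0.0045 * 141.61 = 0.1721 N

0.1721 N


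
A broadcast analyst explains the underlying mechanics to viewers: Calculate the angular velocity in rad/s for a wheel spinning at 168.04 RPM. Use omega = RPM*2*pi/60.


omega = RPM * 2 * pi / 60
omega = 168.04 * 2 * 3.14159 / 60
omega = 1055.8265 / 60 = 17.5971 rad/s

17.5971 rad/s


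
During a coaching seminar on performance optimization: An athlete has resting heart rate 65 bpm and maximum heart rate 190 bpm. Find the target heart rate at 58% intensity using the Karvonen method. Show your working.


Target = HRrest + pct*(HRmax - HRrest)
Heart rate reserve = HRmax - HRrest = 190 - 65 = 125 bpm
Fraction = 58% = 0.58
Target = 65 + 0.58 * 125
Target = 65 + 72.5 = 137.5 bpm

137.5 bpm


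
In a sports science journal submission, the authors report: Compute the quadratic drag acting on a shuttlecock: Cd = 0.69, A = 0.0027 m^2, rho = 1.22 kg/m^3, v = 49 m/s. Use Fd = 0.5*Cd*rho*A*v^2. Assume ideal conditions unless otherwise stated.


Fd = 0.5 * Cd * rho * A * v^2
Fd = 0.5 * 0.69 * 1.22 * 0.0027 * 49^2
v^2 = 2401
Fd = 0.5 * 0.69 * 1.22 * 0.0027 * 2401 = 2.7286 N

2.7286 N


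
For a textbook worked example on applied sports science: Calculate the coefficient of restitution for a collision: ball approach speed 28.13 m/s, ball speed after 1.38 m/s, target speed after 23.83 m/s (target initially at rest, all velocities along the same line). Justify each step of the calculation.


e = (v2_after - v1_after) / (v1_before - v2_before)
Numerator = 23.83 - 1.38 = 22.45
Denominator = 28.13 - 0 = 28.13
e = 22.45 / 28.13 = 0.7981

0.7981


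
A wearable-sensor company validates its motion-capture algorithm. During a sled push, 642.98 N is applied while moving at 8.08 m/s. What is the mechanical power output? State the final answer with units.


P = F * v
P = 642.98 * 8.08
P = 5195.2784 W

5195.2784 W


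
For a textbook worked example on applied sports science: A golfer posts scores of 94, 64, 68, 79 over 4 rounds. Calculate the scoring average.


Average = sum / n
Sum = 305
Average = 305 / 4 = 76.25

76.25


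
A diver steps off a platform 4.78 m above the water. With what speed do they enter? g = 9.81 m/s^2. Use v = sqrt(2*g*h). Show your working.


v = sqrt(2 * g * h)
v = sqrt(2 * 9.81 * 4.78)
v = sqrt(93.7836) = 9.6842 m/s

9.6842 m/s


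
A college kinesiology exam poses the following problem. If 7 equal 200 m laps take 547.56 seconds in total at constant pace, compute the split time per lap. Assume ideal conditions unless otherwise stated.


Split time = total_time / n_laps = 547.56 / 7
Split time = 78.2229 s per lap

78.2229 s


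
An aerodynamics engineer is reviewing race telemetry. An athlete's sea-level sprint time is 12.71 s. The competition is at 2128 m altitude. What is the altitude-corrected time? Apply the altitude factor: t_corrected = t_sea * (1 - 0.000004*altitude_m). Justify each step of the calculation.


Correction factor = 1 - 0.000004 * 2128 = 0.991488
t_corrected = t_sea * factor = 12.71 * 0.991488
t_corrected = 12.6018 s

12.6018 s


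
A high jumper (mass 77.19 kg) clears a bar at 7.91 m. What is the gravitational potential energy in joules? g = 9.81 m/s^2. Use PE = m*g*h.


PE = m * g * h
PE = 77.19 * 9.81 * 7.91
PE = 757.2339 * 7.91 = 5989.7201 J

5989.7201 J


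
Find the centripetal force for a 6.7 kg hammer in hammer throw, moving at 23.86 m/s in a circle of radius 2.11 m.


Fc = m * v^2 / r
v^2 = 23.86^2 = 569.2996
Fc = 6.7 * 569.2996 / 2.11
Fc = 3814.3073 / 2.11 = 1807.7286 N

1807.7286 N


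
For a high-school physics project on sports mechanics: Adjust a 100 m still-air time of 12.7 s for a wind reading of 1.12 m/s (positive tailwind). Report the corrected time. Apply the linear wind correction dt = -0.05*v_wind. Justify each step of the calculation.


dt = -0.05 * v_wind = -0.05 * 1.12 = -0.056 s
t_corrected = t_still + dt = 12.7 + (-0.056)
t_corrected = 12.644 s

12.644 s


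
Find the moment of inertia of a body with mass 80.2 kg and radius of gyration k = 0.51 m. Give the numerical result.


I = m * k^2
I = 80.2 * 0.51^2
I = 80.2 * 0.2601 = 20.86 kg*m^2

20.86 kg*m^2


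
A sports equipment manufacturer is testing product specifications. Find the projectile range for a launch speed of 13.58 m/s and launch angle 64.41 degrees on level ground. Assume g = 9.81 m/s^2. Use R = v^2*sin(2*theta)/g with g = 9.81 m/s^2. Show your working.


R = v^2 * sin(2*theta) / g
Convert angle to radians: theta = 64.41 deg = 1.1242 rad
sin(2*theta) = sin(2.2483) = 0.7791
R = 13.58^2 * 0.7791 / 9.81
R = 184.4164 * 0.7791 / 9.81 = 14.6465 m

14.6465 m


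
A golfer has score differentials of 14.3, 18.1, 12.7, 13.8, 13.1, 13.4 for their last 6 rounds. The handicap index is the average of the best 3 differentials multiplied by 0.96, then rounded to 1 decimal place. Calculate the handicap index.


All differentials: 14.3, 18.1, 12.7, 13.8, 13.1, 13.4
Sorted: 12.7, 13.1, 13.4, 13.8, 14.3, 18.1
Best 3: 12.7, 13.1, 13.4
Average of best = 39.2 / 3 = 13.0667
Raw index = 13.0667 * 0.96 = 12.544
Handicap index = round(12.544, 1) = 12.5

12.5


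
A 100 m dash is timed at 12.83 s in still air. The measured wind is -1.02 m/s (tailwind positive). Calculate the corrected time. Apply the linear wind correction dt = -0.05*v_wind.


dt = -0.05 * v_wind = -0.05 * -1.02 = 0.051 s
t_corrected = t_still + dt = 12.83 + (0.051)
t_corrected = 12.881 s

12.881 s


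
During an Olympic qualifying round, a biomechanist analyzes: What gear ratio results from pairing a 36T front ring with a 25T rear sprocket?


GR = front_teeth / rear_teeth
GR = 36 / 25
GR = 1.44

1.44


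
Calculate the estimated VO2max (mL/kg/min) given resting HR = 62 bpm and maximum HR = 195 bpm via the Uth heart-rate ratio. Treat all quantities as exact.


VO2max = 15.3 * HRmax / HRrest
VO2max = 15.3 * 195 / 62
VO2max = 2983.5 / 62 = 48.121 mL/kg/min

48.121 mL/kg/min


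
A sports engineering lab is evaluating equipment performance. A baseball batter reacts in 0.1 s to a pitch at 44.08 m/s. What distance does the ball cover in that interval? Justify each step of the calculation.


d = v * t
d = 44.08 * 0.1
d = 4.408 m

4.408 m


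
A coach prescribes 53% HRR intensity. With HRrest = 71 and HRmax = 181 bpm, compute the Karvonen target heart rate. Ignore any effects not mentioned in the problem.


Target = HRrest + pct*(HRmax - HRrest)
Heart rate reserve = HRmax - HRrest = 181 - 71 = 110 bpm
Fraction = 53% = 0.53
Target = 71 + 0.53 * 110
Target = 71 + 58.3 = 129.3 bpm

129.3 bpm


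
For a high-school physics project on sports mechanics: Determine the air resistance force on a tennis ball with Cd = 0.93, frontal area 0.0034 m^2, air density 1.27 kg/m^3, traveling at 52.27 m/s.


Fd = 0.5 * Cd * rho * A * v^2
Fd = 0.5 * 0.93 * 1.27 * 0.0034 * 52.27^2
v^2 = 2732.1529
Fd = 0.5 * 0.93 * 1.27 * 0.0034 * 2732.1529 = 5.4858 N

5.4858 N


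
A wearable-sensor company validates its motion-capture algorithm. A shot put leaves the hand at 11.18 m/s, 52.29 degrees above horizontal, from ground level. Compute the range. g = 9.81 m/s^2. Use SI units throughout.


R = v^2 * sin(2*theta) / g
Convert angle to radians: theta = 52.29 deg = 0.9126 rad
sin(2*theta) = sin(1.8253) = 0.9678
R = 11.18^2 * 0.9678 / 9.81
R = 124.9924 * 0.9678 / 9.81 = 12.331 m

12.331 m


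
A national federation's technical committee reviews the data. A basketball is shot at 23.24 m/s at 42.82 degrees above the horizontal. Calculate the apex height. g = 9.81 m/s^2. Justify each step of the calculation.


H = (v*sin(theta))^2 / (2*g)
vy = v*sin(theta) = 23.24 * sin(42.82 deg) = 15.7962 m/s
H = vy^2 / (2*g) = 249.5189 / (2*9.81)
H = 249.5189 / 19.62 = 12.7176 m

12.7176 m


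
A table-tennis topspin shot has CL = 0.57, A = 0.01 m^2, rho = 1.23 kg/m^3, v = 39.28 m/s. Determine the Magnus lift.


FM = 0.5 * CL * rho * A * v^2
FM = 0.5 * 0.57 * 1.23 * 0.01 * 39.28^2
v^2 = 1542.9184
FM = 0.5 * 0.57 * 1.23 * 0.01 * 1542.9184 = 5.4087 N

5.4087 N


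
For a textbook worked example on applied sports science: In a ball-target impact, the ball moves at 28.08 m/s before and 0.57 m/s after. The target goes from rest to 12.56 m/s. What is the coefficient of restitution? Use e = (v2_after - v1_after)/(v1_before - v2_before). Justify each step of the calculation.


e = (v2_after - v1_after) / (v1_before - v2_before)
Numerator = 12.56 - 0.57 = 11.99
Denominator = 28.08 - 0 = 28.08
e = 11.99 / 28.08 = 0.427

0.427


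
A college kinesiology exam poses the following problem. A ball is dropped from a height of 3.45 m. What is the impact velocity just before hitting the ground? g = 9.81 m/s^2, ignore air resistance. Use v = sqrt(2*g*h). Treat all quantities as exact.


v = sqrt(2 * g * h)
v = sqrt(2 * 9.81 * 3.45)
v = sqrt(67.689) = 8.2273 m/s

8.2273 m/s


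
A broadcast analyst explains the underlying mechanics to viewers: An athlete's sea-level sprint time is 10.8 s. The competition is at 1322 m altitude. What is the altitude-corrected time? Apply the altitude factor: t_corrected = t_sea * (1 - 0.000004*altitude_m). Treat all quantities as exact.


Correction factor = 1 - 0.000004 * 1322 = 0.994712
t_corrected = t_sea * factor = 10.8 * 0.994712
t_corrected = 10.7429 s

10.7429 s


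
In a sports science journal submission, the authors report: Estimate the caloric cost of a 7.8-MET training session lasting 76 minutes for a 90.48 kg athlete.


kcal = MET * mass * time_hr
Convert time: 76 min = 1.2667 hr
kcal = 7.8 * 90.48 * 1.2667
kcal = 893.9424 kcal

893.9424 kcal


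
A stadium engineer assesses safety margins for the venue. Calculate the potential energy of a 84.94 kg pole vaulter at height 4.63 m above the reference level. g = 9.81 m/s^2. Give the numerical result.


PE = m * g * h
PE = 84.94 * 9.81 * 4.63
PE = 833.2614 * 4.63 = 3858.0003 J

3858.0003 J


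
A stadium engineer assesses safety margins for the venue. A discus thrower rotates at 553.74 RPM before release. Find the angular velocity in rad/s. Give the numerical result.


omega = RPM * 2 * pi / 60
omega = 553.74 * 2 * 3.14159 / 60
omega = 3479.251 / 60 = 57.9875 rad/s

57.9875 rad/s


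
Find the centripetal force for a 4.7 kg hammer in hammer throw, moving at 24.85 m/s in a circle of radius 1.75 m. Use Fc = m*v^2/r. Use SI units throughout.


Fc = m * v^2 / r
v^2 = 24.85^2 = 617.5225
Fc = 4.7 * 617.5225 / 1.75
Fc = 2902.3558 / 1.75 = 1658.489 N

1658.489 N


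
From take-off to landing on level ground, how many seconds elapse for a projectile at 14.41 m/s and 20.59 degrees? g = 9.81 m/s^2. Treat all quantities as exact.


T = 2*v*sin(theta)/g
sin(theta) = sin(20.59 deg) = 0.3517
T = 2*14.41*0.3517 / 9.81
T = 10.1354 / 9.81 = 1.0332 s

1.0332 s


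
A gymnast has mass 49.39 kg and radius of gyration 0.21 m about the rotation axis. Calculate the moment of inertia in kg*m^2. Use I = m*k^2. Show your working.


I = m * k^2
I = 49.39 * 0.21^2
I = 49.39 * 0.0441 = 2.1781 kg*m^2

2.1781 kg*m^2


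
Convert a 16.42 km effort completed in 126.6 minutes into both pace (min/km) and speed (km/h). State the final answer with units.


Pace = time / distance = 126.6 min / 16.42 km = 7.7101 min/km
Speed = distance / time_in_hours = 16.42 / 2.11 hr
Speed = 7.782 km/h

7.7101 min/km, 7.782 km/h


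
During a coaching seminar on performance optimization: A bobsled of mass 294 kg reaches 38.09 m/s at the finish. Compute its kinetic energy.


KE = 0.5 * m * v^2
KE = 0.5 * 294 * 38.09^2
KE = 0.5 * 294 * 1450.8481 = 213274.6707 J

213274.6707 J


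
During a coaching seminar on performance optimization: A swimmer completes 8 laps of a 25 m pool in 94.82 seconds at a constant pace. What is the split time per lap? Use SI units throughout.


Split time = total_time / n_laps = 94.82 / 8
Split time = 11.8525 s per lap

11.8525 s


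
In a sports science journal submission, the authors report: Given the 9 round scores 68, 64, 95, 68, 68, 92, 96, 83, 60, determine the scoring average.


Average = sum / n
Sum = 694
Average = 694 / 9 = 77.1111

77.1111


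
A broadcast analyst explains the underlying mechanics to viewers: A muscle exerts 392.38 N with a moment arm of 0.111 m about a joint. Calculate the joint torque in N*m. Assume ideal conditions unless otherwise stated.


tau = F * d
tau = 392.38 * 0.111
tau = 43.5542 N*m

43.5542 N*m


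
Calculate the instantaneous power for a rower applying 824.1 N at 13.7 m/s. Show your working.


P = F * v
P = 824.1 * 13.7
P = 11290.17 W

11290.17 W


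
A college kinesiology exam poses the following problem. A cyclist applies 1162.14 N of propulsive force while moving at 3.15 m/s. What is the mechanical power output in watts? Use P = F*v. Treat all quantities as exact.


P = F * v
P = 1162.14 * 3.15
P = 3660.741 W

3660.741 W


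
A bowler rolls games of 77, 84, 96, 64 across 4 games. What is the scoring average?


Average = sum / n
Sum = 321
Average = 321 / 4 = 80.25

80.25


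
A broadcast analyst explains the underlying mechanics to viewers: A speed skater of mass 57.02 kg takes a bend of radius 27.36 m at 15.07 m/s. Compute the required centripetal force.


Fc = m * v^2 / r
v^2 = 15.07^2 = 227.1049
Fc = 57.02 * 227.1049 / 27.36
Fc = 12949.5214 / 27.36 = 473.3012 N

473.3012 N


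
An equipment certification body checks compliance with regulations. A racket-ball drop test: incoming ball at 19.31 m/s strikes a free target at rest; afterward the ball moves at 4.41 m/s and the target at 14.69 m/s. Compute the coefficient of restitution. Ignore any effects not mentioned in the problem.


e = (v2_after - v1_after) / (v1_before - v2_before)
Numerator = 14.69 - 4.41 = 10.28
Denominator = 19.31 - 0 = 19.31
e = 10.28 / 19.31 = 0.5324

0.5324


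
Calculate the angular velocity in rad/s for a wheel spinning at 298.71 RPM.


omega = RPM * 2 * pi / 60
omega = 298.71 * 2 * 3.14159 / 60
omega = 1876.8503 / 60 = 31.2808 rad/s

31.2808 rad/s


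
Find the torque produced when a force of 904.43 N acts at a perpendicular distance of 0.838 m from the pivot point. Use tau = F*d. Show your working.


tau = F * d
tau = 904.43 * 0.838
tau = 757.9123 N*m

757.9123 N*m


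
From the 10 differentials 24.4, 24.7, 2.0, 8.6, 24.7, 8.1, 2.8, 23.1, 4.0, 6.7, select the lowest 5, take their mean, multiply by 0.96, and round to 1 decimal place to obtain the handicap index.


All differentials: 24.4, 24.7, 2.0, 8.6, 24.7, 8.1, 2.8, 23.1, 4.0, 6.7
Sorted: 2.0, 2.8, 4.0, 6.7, 8.1, 8.6, 23.1, 24.4, 24.7, 24.7
Best 5: 2.0, 2.8, 4.0, 6.7, 8.1
Average of best = 23.6 / 5 = 4.72
Raw index = 4.72 * 0.96 = 4.5312
Handicap index = round(4.5312, 1) = 4.5

4.5


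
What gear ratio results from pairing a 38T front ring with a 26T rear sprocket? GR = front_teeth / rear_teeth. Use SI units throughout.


GR = front_teeth / rear_teeth
GR = 38 / 26
GR = 1.4615

1.4615


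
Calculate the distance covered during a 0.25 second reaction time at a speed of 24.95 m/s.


d = v * t
d = 24.95 * 0.25
d = 6.2375 m

6.2375 m


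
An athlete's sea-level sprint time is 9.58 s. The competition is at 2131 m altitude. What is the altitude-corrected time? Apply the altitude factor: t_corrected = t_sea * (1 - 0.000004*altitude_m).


Correction factor = 1 - 0.000004 * 2131 = 0.991476
t_corrected = t_sea * factor = 9.58 * 0.991476
t_corrected = 9.4983 s

9.4983 s


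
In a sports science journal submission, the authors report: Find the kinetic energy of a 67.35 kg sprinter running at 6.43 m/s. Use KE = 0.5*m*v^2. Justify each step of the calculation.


KE = 0.5 * m * v^2
KE = 0.5 * 67.35 * 6.43^2
KE = 0.5 * 67.35 * 41.3449 = 1392.2895 J

1392.2895 J


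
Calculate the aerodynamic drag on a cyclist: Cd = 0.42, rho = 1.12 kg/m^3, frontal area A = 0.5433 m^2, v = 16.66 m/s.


Fd = 0.5 * Cd * rho * A * v^2
Fd = 0.5 * 0.42 * 1.12 * 0.5433 * 16.66^2
v^2 = 277.5556
Fd = 0.5 * 0.42 * 1.12 * 0.5433 * 277.5556 = 35.4672 N

35.4672 N


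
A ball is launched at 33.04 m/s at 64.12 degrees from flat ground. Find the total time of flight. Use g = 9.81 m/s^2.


T = 2*v*sin(theta)/g
sin(theta) = sin(64.12 deg) = 0.8997
T = 2*33.04*0.8997 / 9.81
T = 59.4528 / 9.81 = 6.0604 s

6.0604 s


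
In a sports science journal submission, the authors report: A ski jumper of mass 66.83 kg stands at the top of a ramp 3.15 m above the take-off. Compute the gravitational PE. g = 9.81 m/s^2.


PE = m * g * h
PE = 66.83 * 9.81 * 3.15
PE = 655.6023 * 3.15 = 2065.1472 J

2065.1472 J


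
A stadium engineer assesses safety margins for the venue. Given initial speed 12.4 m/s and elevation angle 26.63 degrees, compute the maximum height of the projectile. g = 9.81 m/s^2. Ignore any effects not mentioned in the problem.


H = (v*sin(theta))^2 / (2*g)
vy = v*sin(theta) = 12.4 * sin(26.63 deg) = 5.558 m/s
H = vy^2 / (2*g) = 30.8916 / (2*9.81)
H = 30.8916 / 19.62 = 1.5745 m

1.5745 m


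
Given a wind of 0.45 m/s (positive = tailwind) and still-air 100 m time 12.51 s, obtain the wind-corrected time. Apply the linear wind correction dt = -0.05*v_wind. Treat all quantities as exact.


dt = -0.05 * v_wind = -0.05 * 0.45 = -0.0225 s
t_corrected = t_still + dt = 12.51 + (-0.0225)
t_corrected = 12.4875 s

12.4875 s


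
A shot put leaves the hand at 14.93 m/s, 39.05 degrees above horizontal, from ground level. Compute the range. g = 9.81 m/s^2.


R = v^2 * sin(2*theta) / g
Convert angle to radians: theta = 39.05 deg = 0.6816 rad
sin(2*theta) = sin(1.3631) = 0.9785
R = 14.93^2 * 0.9785 / 9.81
R = 222.9049 * 0.9785 / 9.81 = 22.2339 m

22.2339 m


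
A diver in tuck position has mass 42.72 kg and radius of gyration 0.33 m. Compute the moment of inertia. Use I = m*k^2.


I = m * k^2
I = 42.72 * 0.33^2
I = 42.72 * 0.1089 = 4.6522 kg*m^2

4.6522 kg*m^2


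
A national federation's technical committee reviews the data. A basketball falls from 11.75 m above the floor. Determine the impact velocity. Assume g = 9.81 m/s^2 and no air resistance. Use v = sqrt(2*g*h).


v = sqrt(2 * g * h)
v = sqrt(2 * 9.81 * 11.75)
v = sqrt(230.535) = 15.1834 m/s

15.1834 m/s


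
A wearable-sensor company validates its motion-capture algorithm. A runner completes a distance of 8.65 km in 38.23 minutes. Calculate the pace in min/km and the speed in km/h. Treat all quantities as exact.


Pace = time / distance = 38.23 min / 8.65 km = 4.4197 min/km
Speed = distance / time_in_hours = 8.65 / 0.6372 hr
Speed = 13.5757 km/h

4.4197 min/km, 13.5757 km/h


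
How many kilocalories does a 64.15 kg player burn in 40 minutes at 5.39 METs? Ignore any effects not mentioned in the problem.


kcal = MET * mass * time_hr
Convert time: 40 min = 0.6667 hr
kcal = 5.39 * 64.15 * 0.6667
kcal = 230.5123 kcal

230.5123 kcal


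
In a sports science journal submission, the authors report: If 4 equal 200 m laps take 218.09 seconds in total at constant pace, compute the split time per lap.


Split time = total_time / n_laps = 218.09 / 4
Split time = 54.5225 s per lap

54.5225 s


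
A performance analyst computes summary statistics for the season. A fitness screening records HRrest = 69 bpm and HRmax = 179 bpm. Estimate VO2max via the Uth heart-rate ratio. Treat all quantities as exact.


VO2max = 15.3 * HRmax / HRrest
VO2max = 15.3 * 179 / 69
VO2max = 2738.7 / 69 = 39.6913 mL/kg/min

39.6913 mL/kg/min


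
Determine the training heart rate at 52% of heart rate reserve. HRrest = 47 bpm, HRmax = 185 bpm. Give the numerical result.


Target = HRrest + pct*(HRmax - HRrest)
Heart rate reserve = HRmax - HRrest = 185 - 47 = 138 bpm
Fraction = 52% = 0.52
Target = 47 + 0.52 * 138
Target = 47 + 71.76 = 118.76 bpm

118.76 bpm


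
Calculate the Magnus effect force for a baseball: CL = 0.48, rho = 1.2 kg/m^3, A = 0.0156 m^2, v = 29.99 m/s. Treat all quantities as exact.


FM = 0.5 * CL * rho * A * v^2
FM = 0.5 * 0.48 * 1.2 * 0.0156 * 29.99^2
v^2 = 899.4001
FM = 0.5 * 0.48 * 1.2 * 0.0156 * 899.4001 = 4.0408 N

4.0408 N


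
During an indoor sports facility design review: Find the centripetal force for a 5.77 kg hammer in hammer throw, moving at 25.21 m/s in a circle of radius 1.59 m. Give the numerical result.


Fc = m * v^2 / r
v^2 = 25.21^2 = 635.5441
Fc = 5.77 * 635.5441 / 1.59
Fc = 3667.0895 / 1.59 = 2306.3456 N

2306.3456 N


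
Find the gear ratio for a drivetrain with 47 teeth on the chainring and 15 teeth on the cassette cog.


GR = front_teeth / rear_teeth
GR = 47 / 15
GR = 3.1333

3.1333


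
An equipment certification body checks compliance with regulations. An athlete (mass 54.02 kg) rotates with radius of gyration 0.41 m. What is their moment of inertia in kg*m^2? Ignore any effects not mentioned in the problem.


I = m * k^2
I = 54.02 * 0.41^2
I = 54.02 * 0.1681 = 9.0808 kg*m^2

9.0808 kg*m^2


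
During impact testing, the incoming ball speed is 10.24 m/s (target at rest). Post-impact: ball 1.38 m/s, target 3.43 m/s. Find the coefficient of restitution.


e = (v2_after - v1_after) / (v1_before - v2_before)
Numerator = 3.43 - 1.38 = 2.05
Denominator = 10.24 - 0 = 10.24
e = 2.05 / 10.24 = 0.2002

0.2002


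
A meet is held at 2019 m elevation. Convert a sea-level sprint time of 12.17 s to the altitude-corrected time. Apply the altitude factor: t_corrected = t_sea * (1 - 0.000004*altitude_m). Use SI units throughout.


Correction factor = 1 - 0.000004 * 2019 = 0.991924
t_corrected = t_sea * factor = 12.17 * 0.991924
t_corrected = 12.0717 s

12.0717 s


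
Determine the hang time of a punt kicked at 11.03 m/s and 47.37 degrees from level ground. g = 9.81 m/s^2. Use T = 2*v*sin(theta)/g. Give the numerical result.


T = 2*v*sin(theta)/g
sin(theta) = sin(47.37 deg) = 0.7357
T = 2*11.03*0.7357 / 9.81
T = 16.2305 / 9.81 = 1.6545 s

1.6545 s


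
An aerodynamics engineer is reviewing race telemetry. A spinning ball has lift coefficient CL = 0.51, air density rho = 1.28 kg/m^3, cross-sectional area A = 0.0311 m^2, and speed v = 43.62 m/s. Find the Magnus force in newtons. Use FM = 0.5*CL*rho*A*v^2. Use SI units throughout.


FM = 0.5 * CL * rho * A * v^2
FM = 0.5 * 0.51 * 1.28 * 0.0311 * 43.62^2
v^2 = 1902.7044
FM = 0.5 * 0.51 * 1.28 * 0.0311 * 1902.7044 = 19.3144 N

19.3144 N


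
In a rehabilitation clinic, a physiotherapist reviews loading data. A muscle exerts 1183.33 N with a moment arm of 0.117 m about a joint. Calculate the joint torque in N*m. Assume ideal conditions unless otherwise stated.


tau = F * d
tau = 1183.33 * 0.117
tau = 138.4496 N*m

138.4496 N*m


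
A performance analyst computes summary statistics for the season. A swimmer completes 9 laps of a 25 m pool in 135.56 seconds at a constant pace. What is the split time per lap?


Split time = total_time / n_laps = 135.56 / 9
Split time = 15.0622 s per lap

15.0622 s


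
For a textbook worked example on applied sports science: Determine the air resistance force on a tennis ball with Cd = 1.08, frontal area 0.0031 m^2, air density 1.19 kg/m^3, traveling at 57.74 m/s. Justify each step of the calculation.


Fd = 0.5 * Cd * rho * A * v^2
Fd = 0.5 * 1.08 * 1.19 * 0.0031 * 57.74^2
v^2 = 3333.9076
Fd = 0.5 * 1.08 * 1.19 * 0.0031 * 3333.9076 = 6.6413 N

6.6413 N


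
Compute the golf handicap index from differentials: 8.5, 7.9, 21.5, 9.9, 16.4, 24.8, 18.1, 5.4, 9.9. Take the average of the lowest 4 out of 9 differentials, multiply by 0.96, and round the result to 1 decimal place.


All differentials: 8.5, 7.9, 21.5, 9.9, 16.4, 24.8, 18.1, 5.4, 9.9
Sorted: 5.4, 7.9, 8.5, 9.9, 9.9, 16.4, 18.1, 21.5, 24.8
Best 4: 5.4, 7.9, 8.5, 9.9
Average of best = 31.7 / 4 = 7.925
Raw index = 7.925 * 0.96 = 7.608
Handicap index = round(7.608, 1) = 7.6

7.6


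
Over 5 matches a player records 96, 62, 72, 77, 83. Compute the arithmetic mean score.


Average = sum / n
Sum = 390
Average = 390 / 5 = 78

78


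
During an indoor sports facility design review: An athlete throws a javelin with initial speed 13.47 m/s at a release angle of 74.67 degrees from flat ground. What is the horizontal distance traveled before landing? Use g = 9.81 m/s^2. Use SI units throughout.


R = v^2 * sin(2*theta) / g
Convert angle to radians: theta = 74.67 deg = 1.3032 rad
sin(2*theta) = sin(2.6065) = 0.5099
R = 13.47^2 * 0.5099 / 9.81
R = 181.4409 * 0.5099 / 9.81 = 9.4316 m

9.4316 m


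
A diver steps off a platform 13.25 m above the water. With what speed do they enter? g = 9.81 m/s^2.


v = sqrt(2 * g * h)
v = sqrt(2 * 9.81 * 13.25)
v = sqrt(259.965) = 16.1234 m/s

16.1234 m/s


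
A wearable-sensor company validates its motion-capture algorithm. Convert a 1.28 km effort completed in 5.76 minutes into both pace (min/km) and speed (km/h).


Pace = time / distance = 5.76 min / 1.28 km = 4.5 min/km
Speed = distance / time_in_hours = 1.28 / 0.096 hr
Speed = 13.3333 km/h

4.5 min/km, 13.3333 km/h


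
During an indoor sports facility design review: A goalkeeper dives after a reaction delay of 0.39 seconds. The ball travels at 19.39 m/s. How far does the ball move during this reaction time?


d = v * t
d = 19.39 * 0.39
d = 7.5621 m

7.5621 m


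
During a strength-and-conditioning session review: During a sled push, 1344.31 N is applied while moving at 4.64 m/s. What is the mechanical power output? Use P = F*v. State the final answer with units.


P = F * v
P = 1344.31 * 4.64
P = 6237.5984 W

6237.5984 W


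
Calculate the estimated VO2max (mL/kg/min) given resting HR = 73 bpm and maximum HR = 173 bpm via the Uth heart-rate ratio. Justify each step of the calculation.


VO2max = 15.3 * HRmax / HRrest
VO2max = 15.3 * 173 / 73
VO2max = 2646.9 / 73 = 36.2589 mL/kg/min

36.2589 mL/kg/min


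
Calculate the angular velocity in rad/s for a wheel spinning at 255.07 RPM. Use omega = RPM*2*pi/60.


omega = RPM * 2 * pi / 60
omega = 255.07 * 2 * 3.14159 / 60
omega = 1602.6521 / 60 = 26.7109 rad/s

26.7109 rad/s


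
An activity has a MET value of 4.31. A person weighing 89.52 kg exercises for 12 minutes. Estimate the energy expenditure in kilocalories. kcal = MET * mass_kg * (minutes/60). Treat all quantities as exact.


kcal = MET * mass * time_hr
Convert time: 12 min = 0.2 hr
kcal = 4.31 * 89.52 * 0.2
kcal = 77.1662 kcal

77.1662 kcal


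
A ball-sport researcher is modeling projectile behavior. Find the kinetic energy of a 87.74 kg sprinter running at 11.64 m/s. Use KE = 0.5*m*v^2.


KE = 0.5 * m * v^2
KE = 0.5 * 87.74 * 11.64^2
KE = 0.5 * 87.74 * 135.4896 = 5943.9288 J

5943.9288 J


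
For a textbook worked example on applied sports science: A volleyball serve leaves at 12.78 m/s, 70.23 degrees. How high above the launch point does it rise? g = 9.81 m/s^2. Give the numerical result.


H = (v*sin(theta))^2 / (2*g)
vy = v*sin(theta) = 12.78 * sin(70.23 deg) = 12.0267 m/s
H = vy^2 / (2*g) = 144.642 / (2*9.81)
H = 144.642 / 19.62 = 7.3722 m

7.3722 m


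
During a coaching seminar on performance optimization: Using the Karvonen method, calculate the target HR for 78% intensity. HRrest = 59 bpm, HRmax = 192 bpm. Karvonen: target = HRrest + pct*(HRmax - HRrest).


Target = HRrest + pct*(HRmax - HRrest)
Heart rate reserve = HRmax - HRrest = 192 - 59 = 133 bpm
Fraction = 78% = 0.78
Target = 59 + 0.78 * 133
Target = 59 + 103.74 = 162.74 bpm

162.74 bpm


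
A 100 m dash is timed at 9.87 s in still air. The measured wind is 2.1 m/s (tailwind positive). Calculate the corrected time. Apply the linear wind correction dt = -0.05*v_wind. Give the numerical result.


dt = -0.05 * v_wind = -0.05 * 2.1 = -0.105 s
t_corrected = t_still + dt = 9.87 + (-0.105)
t_corrected = 9.765 s

9.765 s


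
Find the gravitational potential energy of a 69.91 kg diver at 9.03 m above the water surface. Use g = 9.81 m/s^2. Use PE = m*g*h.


PE = m * g * h
PE = 69.91 * 9.81 * 9.03
PE = 685.8171 * 9.03 = 6192.9284 J

6192.9284 J


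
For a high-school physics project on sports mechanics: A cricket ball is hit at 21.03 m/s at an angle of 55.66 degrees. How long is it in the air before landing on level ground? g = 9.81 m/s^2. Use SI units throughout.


T = 2*v*sin(theta)/g
sin(theta) = sin(55.66 deg) = 0.8257
T = 2*21.03*0.8257 / 9.81
T = 34.7291 / 9.81 = 3.5402 s

3.5402 s


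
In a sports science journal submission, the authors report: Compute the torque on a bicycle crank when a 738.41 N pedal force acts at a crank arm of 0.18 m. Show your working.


tau = F * d
tau = 738.41 * 0.18
tau = 132.9138 N*m

132.9138 N*m


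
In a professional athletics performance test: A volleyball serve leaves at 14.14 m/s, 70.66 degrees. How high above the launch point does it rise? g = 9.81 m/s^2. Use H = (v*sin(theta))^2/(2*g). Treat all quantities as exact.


H = (v*sin(theta))^2 / (2*g)
vy = v*sin(theta) = 14.14 * sin(70.66 deg) = 13.3421 m/s
H = vy^2 / (2*g) = 178.0111 / (2*9.81)
H = 178.0111 / 19.62 = 9.0729 m

9.0729 m


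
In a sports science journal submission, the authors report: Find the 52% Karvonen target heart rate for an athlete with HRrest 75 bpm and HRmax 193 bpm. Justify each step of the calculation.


Target = HRrest + pct*(HRmax - HRrest)
Heart rate reserve = HRmax - HRrest = 193 - 75 = 118 bpm
Fraction = 52% = 0.52
Target = 75 + 0.52 * 118
Target = 75 + 61.36 = 136.36 bpm

136.36 bpm


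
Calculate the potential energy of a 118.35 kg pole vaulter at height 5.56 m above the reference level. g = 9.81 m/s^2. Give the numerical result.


PE = m * g * h
PE = 118.35 * 9.81 * 5.56
PE = 1161.0135 * 5.56 = 6455.2351 J

6455.2351 J


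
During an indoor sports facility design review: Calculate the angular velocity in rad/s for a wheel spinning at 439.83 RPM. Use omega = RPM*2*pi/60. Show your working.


omega = RPM * 2 * pi / 60
omega = 439.83 * 2 * 3.14159 / 60
omega = 2763.5334 / 60 = 46.0589 rad/s

46.0589 rad/s


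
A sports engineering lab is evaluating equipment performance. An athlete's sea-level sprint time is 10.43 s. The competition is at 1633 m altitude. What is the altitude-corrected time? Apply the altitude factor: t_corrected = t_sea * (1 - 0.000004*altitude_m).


Correction factor = 1 - 0.000004 * 1633 = 0.993468
t_corrected = t_sea * factor = 10.43 * 0.993468
t_corrected = 10.3619 s

10.3619 s


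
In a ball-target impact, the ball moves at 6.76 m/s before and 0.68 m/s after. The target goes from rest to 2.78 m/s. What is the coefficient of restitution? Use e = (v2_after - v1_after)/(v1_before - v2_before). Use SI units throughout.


e = (v2_after - v1_after) / (v1_before - v2_before)
Numerator = 2.78 - 0.68 = 2.1
Denominator = 6.76 - 0 = 6.76
e = 2.1 / 6.76 = 0.3107

0.3107


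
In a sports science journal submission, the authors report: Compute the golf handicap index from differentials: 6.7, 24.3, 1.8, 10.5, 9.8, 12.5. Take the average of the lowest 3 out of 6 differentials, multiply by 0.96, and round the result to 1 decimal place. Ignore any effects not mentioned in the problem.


All differentials: 6.7, 24.3, 1.8, 10.5, 9.8, 12.5
Sorted: 1.8, 6.7, 9.8, 10.5, 12.5, 24.3
Best 3: 1.8, 6.7, 9.8
Average of best = 18.3 / 3 = 6.1
Raw index = 6.1 * 0.96 = 5.856
Handicap index = round(5.856, 1) = 5.9

5.9


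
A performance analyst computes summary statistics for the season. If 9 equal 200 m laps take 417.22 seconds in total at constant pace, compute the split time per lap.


Split time = total_time / n_laps = 417.22 / 9
Split time = 46.3578 s per lap

46.3578 s


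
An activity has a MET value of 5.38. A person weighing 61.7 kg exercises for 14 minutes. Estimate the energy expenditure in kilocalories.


kcal = MET * mass * time_hr
Convert time: 14 min = 0.2333 hr
kcal = 5.38 * 61.7 * 0.2333
kcal = 77.4541 kcal

77.4541 kcal
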